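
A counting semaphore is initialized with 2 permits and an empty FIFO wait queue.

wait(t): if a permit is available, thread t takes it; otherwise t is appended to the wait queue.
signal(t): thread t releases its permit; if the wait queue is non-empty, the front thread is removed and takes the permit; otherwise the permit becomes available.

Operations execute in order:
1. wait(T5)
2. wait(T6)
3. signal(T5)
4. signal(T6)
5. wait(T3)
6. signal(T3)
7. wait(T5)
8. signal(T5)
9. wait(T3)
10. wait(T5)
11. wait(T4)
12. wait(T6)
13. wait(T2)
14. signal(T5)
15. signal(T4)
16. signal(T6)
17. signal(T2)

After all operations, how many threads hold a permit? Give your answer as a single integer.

Answer: 1

Derivation:
Step 1: wait(T5) -> count=1 queue=[] holders={T5}
Step 2: wait(T6) -> count=0 queue=[] holders={T5,T6}
Step 3: signal(T5) -> count=1 queue=[] holders={T6}
Step 4: signal(T6) -> count=2 queue=[] holders={none}
Step 5: wait(T3) -> count=1 queue=[] holders={T3}
Step 6: signal(T3) -> count=2 queue=[] holders={none}
Step 7: wait(T5) -> count=1 queue=[] holders={T5}
Step 8: signal(T5) -> count=2 queue=[] holders={none}
Step 9: wait(T3) -> count=1 queue=[] holders={T3}
Step 10: wait(T5) -> count=0 queue=[] holders={T3,T5}
Step 11: wait(T4) -> count=0 queue=[T4] holders={T3,T5}
Step 12: wait(T6) -> count=0 queue=[T4,T6] holders={T3,T5}
Step 13: wait(T2) -> count=0 queue=[T4,T6,T2] holders={T3,T5}
Step 14: signal(T5) -> count=0 queue=[T6,T2] holders={T3,T4}
Step 15: signal(T4) -> count=0 queue=[T2] holders={T3,T6}
Step 16: signal(T6) -> count=0 queue=[] holders={T2,T3}
Step 17: signal(T2) -> count=1 queue=[] holders={T3}
Final holders: {T3} -> 1 thread(s)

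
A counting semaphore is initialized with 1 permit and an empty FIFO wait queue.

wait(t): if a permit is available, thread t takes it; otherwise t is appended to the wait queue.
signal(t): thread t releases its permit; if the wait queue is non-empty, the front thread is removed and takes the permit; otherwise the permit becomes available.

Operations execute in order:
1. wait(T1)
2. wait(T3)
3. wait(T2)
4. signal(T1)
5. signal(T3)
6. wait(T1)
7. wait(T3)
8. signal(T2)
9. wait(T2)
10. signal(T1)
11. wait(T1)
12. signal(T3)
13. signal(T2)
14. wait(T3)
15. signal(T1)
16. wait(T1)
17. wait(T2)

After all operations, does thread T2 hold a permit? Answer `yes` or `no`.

Answer: no

Derivation:
Step 1: wait(T1) -> count=0 queue=[] holders={T1}
Step 2: wait(T3) -> count=0 queue=[T3] holders={T1}
Step 3: wait(T2) -> count=0 queue=[T3,T2] holders={T1}
Step 4: signal(T1) -> count=0 queue=[T2] holders={T3}
Step 5: signal(T3) -> count=0 queue=[] holders={T2}
Step 6: wait(T1) -> count=0 queue=[T1] holders={T2}
Step 7: wait(T3) -> count=0 queue=[T1,T3] holders={T2}
Step 8: signal(T2) -> count=0 queue=[T3] holders={T1}
Step 9: wait(T2) -> count=0 queue=[T3,T2] holders={T1}
Step 10: signal(T1) -> count=0 queue=[T2] holders={T3}
Step 11: wait(T1) -> count=0 queue=[T2,T1] holders={T3}
Step 12: signal(T3) -> count=0 queue=[T1] holders={T2}
Step 13: signal(T2) -> count=0 queue=[] holders={T1}
Step 14: wait(T3) -> count=0 queue=[T3] holders={T1}
Step 15: signal(T1) -> count=0 queue=[] holders={T3}
Step 16: wait(T1) -> count=0 queue=[T1] holders={T3}
Step 17: wait(T2) -> count=0 queue=[T1,T2] holders={T3}
Final holders: {T3} -> T2 not in holders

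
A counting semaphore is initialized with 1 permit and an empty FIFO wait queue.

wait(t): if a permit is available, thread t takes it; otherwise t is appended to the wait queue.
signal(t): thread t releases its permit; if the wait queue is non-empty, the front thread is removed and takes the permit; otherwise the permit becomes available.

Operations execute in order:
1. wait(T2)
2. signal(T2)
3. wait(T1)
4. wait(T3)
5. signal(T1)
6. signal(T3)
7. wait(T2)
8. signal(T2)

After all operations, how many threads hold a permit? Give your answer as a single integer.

Answer: 0

Derivation:
Step 1: wait(T2) -> count=0 queue=[] holders={T2}
Step 2: signal(T2) -> count=1 queue=[] holders={none}
Step 3: wait(T1) -> count=0 queue=[] holders={T1}
Step 4: wait(T3) -> count=0 queue=[T3] holders={T1}
Step 5: signal(T1) -> count=0 queue=[] holders={T3}
Step 6: signal(T3) -> count=1 queue=[] holders={none}
Step 7: wait(T2) -> count=0 queue=[] holders={T2}
Step 8: signal(T2) -> count=1 queue=[] holders={none}
Final holders: {none} -> 0 thread(s)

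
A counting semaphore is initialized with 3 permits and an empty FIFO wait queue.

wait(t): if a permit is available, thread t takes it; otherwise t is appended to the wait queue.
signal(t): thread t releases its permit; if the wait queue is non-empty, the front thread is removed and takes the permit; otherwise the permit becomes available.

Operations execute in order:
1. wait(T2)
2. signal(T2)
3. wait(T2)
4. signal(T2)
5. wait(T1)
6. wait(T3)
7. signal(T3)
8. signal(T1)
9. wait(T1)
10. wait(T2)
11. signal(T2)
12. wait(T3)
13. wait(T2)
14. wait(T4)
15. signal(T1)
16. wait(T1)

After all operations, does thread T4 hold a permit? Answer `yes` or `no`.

Answer: yes

Derivation:
Step 1: wait(T2) -> count=2 queue=[] holders={T2}
Step 2: signal(T2) -> count=3 queue=[] holders={none}
Step 3: wait(T2) -> count=2 queue=[] holders={T2}
Step 4: signal(T2) -> count=3 queue=[] holders={none}
Step 5: wait(T1) -> count=2 queue=[] holders={T1}
Step 6: wait(T3) -> count=1 queue=[] holders={T1,T3}
Step 7: signal(T3) -> count=2 queue=[] holders={T1}
Step 8: signal(T1) -> count=3 queue=[] holders={none}
Step 9: wait(T1) -> count=2 queue=[] holders={T1}
Step 10: wait(T2) -> count=1 queue=[] holders={T1,T2}
Step 11: signal(T2) -> count=2 queue=[] holders={T1}
Step 12: wait(T3) -> count=1 queue=[] holders={T1,T3}
Step 13: wait(T2) -> count=0 queue=[] holders={T1,T2,T3}
Step 14: wait(T4) -> count=0 queue=[T4] holders={T1,T2,T3}
Step 15: signal(T1) -> count=0 queue=[] holders={T2,T3,T4}
Step 16: wait(T1) -> count=0 queue=[T1] holders={T2,T3,T4}
Final holders: {T2,T3,T4} -> T4 in holders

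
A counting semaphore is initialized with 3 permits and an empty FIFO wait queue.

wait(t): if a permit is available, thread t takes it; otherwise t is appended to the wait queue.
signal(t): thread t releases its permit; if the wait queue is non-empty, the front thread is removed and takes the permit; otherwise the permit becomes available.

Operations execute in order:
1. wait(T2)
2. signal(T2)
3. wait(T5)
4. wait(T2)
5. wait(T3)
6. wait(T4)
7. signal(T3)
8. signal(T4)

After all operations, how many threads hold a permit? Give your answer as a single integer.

Step 1: wait(T2) -> count=2 queue=[] holders={T2}
Step 2: signal(T2) -> count=3 queue=[] holders={none}
Step 3: wait(T5) -> count=2 queue=[] holders={T5}
Step 4: wait(T2) -> count=1 queue=[] holders={T2,T5}
Step 5: wait(T3) -> count=0 queue=[] holders={T2,T3,T5}
Step 6: wait(T4) -> count=0 queue=[T4] holders={T2,T3,T5}
Step 7: signal(T3) -> count=0 queue=[] holders={T2,T4,T5}
Step 8: signal(T4) -> count=1 queue=[] holders={T2,T5}
Final holders: {T2,T5} -> 2 thread(s)

Answer: 2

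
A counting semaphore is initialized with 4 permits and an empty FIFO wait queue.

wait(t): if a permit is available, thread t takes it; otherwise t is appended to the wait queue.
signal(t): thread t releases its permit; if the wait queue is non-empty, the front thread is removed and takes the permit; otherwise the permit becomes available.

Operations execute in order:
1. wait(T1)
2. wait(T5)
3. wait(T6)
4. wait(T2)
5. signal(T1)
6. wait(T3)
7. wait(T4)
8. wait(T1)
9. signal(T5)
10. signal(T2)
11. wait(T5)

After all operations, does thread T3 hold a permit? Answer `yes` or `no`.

Answer: yes

Derivation:
Step 1: wait(T1) -> count=3 queue=[] holders={T1}
Step 2: wait(T5) -> count=2 queue=[] holders={T1,T5}
Step 3: wait(T6) -> count=1 queue=[] holders={T1,T5,T6}
Step 4: wait(T2) -> count=0 queue=[] holders={T1,T2,T5,T6}
Step 5: signal(T1) -> count=1 queue=[] holders={T2,T5,T6}
Step 6: wait(T3) -> count=0 queue=[] holders={T2,T3,T5,T6}
Step 7: wait(T4) -> count=0 queue=[T4] holders={T2,T3,T5,T6}
Step 8: wait(T1) -> count=0 queue=[T4,T1] holders={T2,T3,T5,T6}
Step 9: signal(T5) -> count=0 queue=[T1] holders={T2,T3,T4,T6}
Step 10: signal(T2) -> count=0 queue=[] holders={T1,T3,T4,T6}
Step 11: wait(T5) -> count=0 queue=[T5] holders={T1,T3,T4,T6}
Final holders: {T1,T3,T4,T6} -> T3 in holders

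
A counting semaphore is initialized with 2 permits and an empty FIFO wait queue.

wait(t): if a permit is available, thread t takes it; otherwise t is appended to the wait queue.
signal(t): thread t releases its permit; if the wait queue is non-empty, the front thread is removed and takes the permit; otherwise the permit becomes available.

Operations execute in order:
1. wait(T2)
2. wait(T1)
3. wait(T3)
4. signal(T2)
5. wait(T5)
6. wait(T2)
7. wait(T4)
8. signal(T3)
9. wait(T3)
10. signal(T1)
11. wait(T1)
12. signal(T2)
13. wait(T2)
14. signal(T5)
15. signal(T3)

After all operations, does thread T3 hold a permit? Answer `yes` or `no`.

Step 1: wait(T2) -> count=1 queue=[] holders={T2}
Step 2: wait(T1) -> count=0 queue=[] holders={T1,T2}
Step 3: wait(T3) -> count=0 queue=[T3] holders={T1,T2}
Step 4: signal(T2) -> count=0 queue=[] holders={T1,T3}
Step 5: wait(T5) -> count=0 queue=[T5] holders={T1,T3}
Step 6: wait(T2) -> count=0 queue=[T5,T2] holders={T1,T3}
Step 7: wait(T4) -> count=0 queue=[T5,T2,T4] holders={T1,T3}
Step 8: signal(T3) -> count=0 queue=[T2,T4] holders={T1,T5}
Step 9: wait(T3) -> count=0 queue=[T2,T4,T3] holders={T1,T5}
Step 10: signal(T1) -> count=0 queue=[T4,T3] holders={T2,T5}
Step 11: wait(T1) -> count=0 queue=[T4,T3,T1] holders={T2,T5}
Step 12: signal(T2) -> count=0 queue=[T3,T1] holders={T4,T5}
Step 13: wait(T2) -> count=0 queue=[T3,T1,T2] holders={T4,T5}
Step 14: signal(T5) -> count=0 queue=[T1,T2] holders={T3,T4}
Step 15: signal(T3) -> count=0 queue=[T2] holders={T1,T4}
Final holders: {T1,T4} -> T3 not in holders

Answer: no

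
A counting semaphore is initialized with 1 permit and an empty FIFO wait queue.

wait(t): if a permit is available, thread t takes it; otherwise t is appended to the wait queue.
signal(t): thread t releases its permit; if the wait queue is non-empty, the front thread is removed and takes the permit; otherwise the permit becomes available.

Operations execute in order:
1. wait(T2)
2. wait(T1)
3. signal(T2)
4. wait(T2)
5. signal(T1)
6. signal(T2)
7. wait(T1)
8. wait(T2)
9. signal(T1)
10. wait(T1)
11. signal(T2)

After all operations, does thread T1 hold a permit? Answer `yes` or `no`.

Step 1: wait(T2) -> count=0 queue=[] holders={T2}
Step 2: wait(T1) -> count=0 queue=[T1] holders={T2}
Step 3: signal(T2) -> count=0 queue=[] holders={T1}
Step 4: wait(T2) -> count=0 queue=[T2] holders={T1}
Step 5: signal(T1) -> count=0 queue=[] holders={T2}
Step 6: signal(T2) -> count=1 queue=[] holders={none}
Step 7: wait(T1) -> count=0 queue=[] holders={T1}
Step 8: wait(T2) -> count=0 queue=[T2] holders={T1}
Step 9: signal(T1) -> count=0 queue=[] holders={T2}
Step 10: wait(T1) -> count=0 queue=[T1] holders={T2}
Step 11: signal(T2) -> count=0 queue=[] holders={T1}
Final holders: {T1} -> T1 in holders

Answer: yes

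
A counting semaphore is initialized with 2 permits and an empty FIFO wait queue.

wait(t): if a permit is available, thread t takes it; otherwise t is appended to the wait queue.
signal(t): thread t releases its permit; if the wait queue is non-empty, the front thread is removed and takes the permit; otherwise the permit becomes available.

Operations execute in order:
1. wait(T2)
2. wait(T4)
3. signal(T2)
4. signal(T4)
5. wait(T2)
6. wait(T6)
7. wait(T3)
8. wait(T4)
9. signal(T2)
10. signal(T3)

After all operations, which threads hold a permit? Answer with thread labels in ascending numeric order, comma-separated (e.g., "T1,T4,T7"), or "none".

Answer: T4,T6

Derivation:
Step 1: wait(T2) -> count=1 queue=[] holders={T2}
Step 2: wait(T4) -> count=0 queue=[] holders={T2,T4}
Step 3: signal(T2) -> count=1 queue=[] holders={T4}
Step 4: signal(T4) -> count=2 queue=[] holders={none}
Step 5: wait(T2) -> count=1 queue=[] holders={T2}
Step 6: wait(T6) -> count=0 queue=[] holders={T2,T6}
Step 7: wait(T3) -> count=0 queue=[T3] holders={T2,T6}
Step 8: wait(T4) -> count=0 queue=[T3,T4] holders={T2,T6}
Step 9: signal(T2) -> count=0 queue=[T4] holders={T3,T6}
Step 10: signal(T3) -> count=0 queue=[] holders={T4,T6}
Final holders: T4,T6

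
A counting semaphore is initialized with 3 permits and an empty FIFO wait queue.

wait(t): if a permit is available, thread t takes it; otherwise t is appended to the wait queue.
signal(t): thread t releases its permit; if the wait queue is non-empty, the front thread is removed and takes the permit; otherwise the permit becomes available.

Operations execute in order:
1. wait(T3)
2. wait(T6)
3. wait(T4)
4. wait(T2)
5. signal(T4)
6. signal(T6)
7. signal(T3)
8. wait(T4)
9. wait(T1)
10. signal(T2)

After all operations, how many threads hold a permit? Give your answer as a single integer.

Step 1: wait(T3) -> count=2 queue=[] holders={T3}
Step 2: wait(T6) -> count=1 queue=[] holders={T3,T6}
Step 3: wait(T4) -> count=0 queue=[] holders={T3,T4,T6}
Step 4: wait(T2) -> count=0 queue=[T2] holders={T3,T4,T6}
Step 5: signal(T4) -> count=0 queue=[] holders={T2,T3,T6}
Step 6: signal(T6) -> count=1 queue=[] holders={T2,T3}
Step 7: signal(T3) -> count=2 queue=[] holders={T2}
Step 8: wait(T4) -> count=1 queue=[] holders={T2,T4}
Step 9: wait(T1) -> count=0 queue=[] holders={T1,T2,T4}
Step 10: signal(T2) -> count=1 queue=[] holders={T1,T4}
Final holders: {T1,T4} -> 2 thread(s)

Answer: 2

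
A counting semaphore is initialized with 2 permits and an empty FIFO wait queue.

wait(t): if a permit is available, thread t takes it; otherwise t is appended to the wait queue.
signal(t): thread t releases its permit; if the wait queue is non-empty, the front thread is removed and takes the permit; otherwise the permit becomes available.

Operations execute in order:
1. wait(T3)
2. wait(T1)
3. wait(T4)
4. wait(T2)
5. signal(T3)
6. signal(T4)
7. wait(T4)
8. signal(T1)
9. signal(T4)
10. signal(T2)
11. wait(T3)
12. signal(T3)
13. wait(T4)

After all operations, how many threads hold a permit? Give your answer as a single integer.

Answer: 1

Derivation:
Step 1: wait(T3) -> count=1 queue=[] holders={T3}
Step 2: wait(T1) -> count=0 queue=[] holders={T1,T3}
Step 3: wait(T4) -> count=0 queue=[T4] holders={T1,T3}
Step 4: wait(T2) -> count=0 queue=[T4,T2] holders={T1,T3}
Step 5: signal(T3) -> count=0 queue=[T2] holders={T1,T4}
Step 6: signal(T4) -> count=0 queue=[] holders={T1,T2}
Step 7: wait(T4) -> count=0 queue=[T4] holders={T1,T2}
Step 8: signal(T1) -> count=0 queue=[] holders={T2,T4}
Step 9: signal(T4) -> count=1 queue=[] holders={T2}
Step 10: signal(T2) -> count=2 queue=[] holders={none}
Step 11: wait(T3) -> count=1 queue=[] holders={T3}
Step 12: signal(T3) -> count=2 queue=[] holders={none}
Step 13: wait(T4) -> count=1 queue=[] holders={T4}
Final holders: {T4} -> 1 thread(s)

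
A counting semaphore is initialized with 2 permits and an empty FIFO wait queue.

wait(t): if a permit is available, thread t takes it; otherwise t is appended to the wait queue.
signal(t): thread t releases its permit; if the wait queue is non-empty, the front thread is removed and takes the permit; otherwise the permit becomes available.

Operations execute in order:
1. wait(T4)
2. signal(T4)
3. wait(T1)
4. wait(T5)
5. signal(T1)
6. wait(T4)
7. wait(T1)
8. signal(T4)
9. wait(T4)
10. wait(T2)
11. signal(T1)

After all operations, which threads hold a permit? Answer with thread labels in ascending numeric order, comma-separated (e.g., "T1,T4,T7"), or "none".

Step 1: wait(T4) -> count=1 queue=[] holders={T4}
Step 2: signal(T4) -> count=2 queue=[] holders={none}
Step 3: wait(T1) -> count=1 queue=[] holders={T1}
Step 4: wait(T5) -> count=0 queue=[] holders={T1,T5}
Step 5: signal(T1) -> count=1 queue=[] holders={T5}
Step 6: wait(T4) -> count=0 queue=[] holders={T4,T5}
Step 7: wait(T1) -> count=0 queue=[T1] holders={T4,T5}
Step 8: signal(T4) -> count=0 queue=[] holders={T1,T5}
Step 9: wait(T4) -> count=0 queue=[T4] holders={T1,T5}
Step 10: wait(T2) -> count=0 queue=[T4,T2] holders={T1,T5}
Step 11: signal(T1) -> count=0 queue=[T2] holders={T4,T5}
Final holders: T4,T5

Answer: T4,T5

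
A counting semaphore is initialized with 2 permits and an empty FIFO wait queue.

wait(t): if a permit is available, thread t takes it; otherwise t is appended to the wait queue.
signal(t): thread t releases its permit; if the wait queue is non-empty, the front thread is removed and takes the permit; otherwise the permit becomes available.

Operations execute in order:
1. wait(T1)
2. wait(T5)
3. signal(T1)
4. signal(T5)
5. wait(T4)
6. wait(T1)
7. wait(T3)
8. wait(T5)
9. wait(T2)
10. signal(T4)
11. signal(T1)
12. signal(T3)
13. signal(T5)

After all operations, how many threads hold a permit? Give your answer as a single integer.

Step 1: wait(T1) -> count=1 queue=[] holders={T1}
Step 2: wait(T5) -> count=0 queue=[] holders={T1,T5}
Step 3: signal(T1) -> count=1 queue=[] holders={T5}
Step 4: signal(T5) -> count=2 queue=[] holders={none}
Step 5: wait(T4) -> count=1 queue=[] holders={T4}
Step 6: wait(T1) -> count=0 queue=[] holders={T1,T4}
Step 7: wait(T3) -> count=0 queue=[T3] holders={T1,T4}
Step 8: wait(T5) -> count=0 queue=[T3,T5] holders={T1,T4}
Step 9: wait(T2) -> count=0 queue=[T3,T5,T2] holders={T1,T4}
Step 10: signal(T4) -> count=0 queue=[T5,T2] holders={T1,T3}
Step 11: signal(T1) -> count=0 queue=[T2] holders={T3,T5}
Step 12: signal(T3) -> count=0 queue=[] holders={T2,T5}
Step 13: signal(T5) -> count=1 queue=[] holders={T2}
Final holders: {T2} -> 1 thread(s)

Answer: 1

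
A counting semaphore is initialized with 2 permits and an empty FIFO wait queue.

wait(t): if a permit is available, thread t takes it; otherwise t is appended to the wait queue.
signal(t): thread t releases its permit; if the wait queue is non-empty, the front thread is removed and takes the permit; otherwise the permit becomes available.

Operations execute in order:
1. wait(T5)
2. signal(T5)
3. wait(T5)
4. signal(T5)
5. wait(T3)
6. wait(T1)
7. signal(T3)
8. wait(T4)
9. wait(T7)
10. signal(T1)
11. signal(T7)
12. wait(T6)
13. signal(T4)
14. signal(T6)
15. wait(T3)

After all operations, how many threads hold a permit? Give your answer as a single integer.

Step 1: wait(T5) -> count=1 queue=[] holders={T5}
Step 2: signal(T5) -> count=2 queue=[] holders={none}
Step 3: wait(T5) -> count=1 queue=[] holders={T5}
Step 4: signal(T5) -> count=2 queue=[] holders={none}
Step 5: wait(T3) -> count=1 queue=[] holders={T3}
Step 6: wait(T1) -> count=0 queue=[] holders={T1,T3}
Step 7: signal(T3) -> count=1 queue=[] holders={T1}
Step 8: wait(T4) -> count=0 queue=[] holders={T1,T4}
Step 9: wait(T7) -> count=0 queue=[T7] holders={T1,T4}
Step 10: signal(T1) -> count=0 queue=[] holders={T4,T7}
Step 11: signal(T7) -> count=1 queue=[] holders={T4}
Step 12: wait(T6) -> count=0 queue=[] holders={T4,T6}
Step 13: signal(T4) -> count=1 queue=[] holders={T6}
Step 14: signal(T6) -> count=2 queue=[] holders={none}
Step 15: wait(T3) -> count=1 queue=[] holders={T3}
Final holders: {T3} -> 1 thread(s)

Answer: 1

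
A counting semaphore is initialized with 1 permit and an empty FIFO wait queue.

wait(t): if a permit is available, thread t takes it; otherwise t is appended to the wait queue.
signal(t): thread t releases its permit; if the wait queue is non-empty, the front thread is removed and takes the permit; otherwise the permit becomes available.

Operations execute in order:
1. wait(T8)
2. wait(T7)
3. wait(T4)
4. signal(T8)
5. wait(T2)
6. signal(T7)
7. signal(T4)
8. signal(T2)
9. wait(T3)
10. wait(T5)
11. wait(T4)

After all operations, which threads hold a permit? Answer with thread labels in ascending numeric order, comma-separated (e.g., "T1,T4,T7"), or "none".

Step 1: wait(T8) -> count=0 queue=[] holders={T8}
Step 2: wait(T7) -> count=0 queue=[T7] holders={T8}
Step 3: wait(T4) -> count=0 queue=[T7,T4] holders={T8}
Step 4: signal(T8) -> count=0 queue=[T4] holders={T7}
Step 5: wait(T2) -> count=0 queue=[T4,T2] holders={T7}
Step 6: signal(T7) -> count=0 queue=[T2] holders={T4}
Step 7: signal(T4) -> count=0 queue=[] holders={T2}
Step 8: signal(T2) -> count=1 queue=[] holders={none}
Step 9: wait(T3) -> count=0 queue=[] holders={T3}
Step 10: wait(T5) -> count=0 queue=[T5] holders={T3}
Step 11: wait(T4) -> count=0 queue=[T5,T4] holders={T3}
Final holders: T3

Answer: T3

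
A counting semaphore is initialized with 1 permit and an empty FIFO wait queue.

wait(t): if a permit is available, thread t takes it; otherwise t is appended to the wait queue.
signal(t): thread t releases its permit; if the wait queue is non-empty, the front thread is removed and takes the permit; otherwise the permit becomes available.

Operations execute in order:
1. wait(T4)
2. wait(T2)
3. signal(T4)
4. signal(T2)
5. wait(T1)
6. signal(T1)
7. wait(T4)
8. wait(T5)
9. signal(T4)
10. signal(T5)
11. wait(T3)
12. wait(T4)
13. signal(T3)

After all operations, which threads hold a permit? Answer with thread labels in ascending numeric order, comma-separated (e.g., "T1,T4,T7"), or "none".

Answer: T4

Derivation:
Step 1: wait(T4) -> count=0 queue=[] holders={T4}
Step 2: wait(T2) -> count=0 queue=[T2] holders={T4}
Step 3: signal(T4) -> count=0 queue=[] holders={T2}
Step 4: signal(T2) -> count=1 queue=[] holders={none}
Step 5: wait(T1) -> count=0 queue=[] holders={T1}
Step 6: signal(T1) -> count=1 queue=[] holders={none}
Step 7: wait(T4) -> count=0 queue=[] holders={T4}
Step 8: wait(T5) -> count=0 queue=[T5] holders={T4}
Step 9: signal(T4) -> count=0 queue=[] holders={T5}
Step 10: signal(T5) -> count=1 queue=[] holders={none}
Step 11: wait(T3) -> count=0 queue=[] holders={T3}
Step 12: wait(T4) -> count=0 queue=[T4] holders={T3}
Step 13: signal(T3) -> count=0 queue=[] holders={T4}
Final holders: T4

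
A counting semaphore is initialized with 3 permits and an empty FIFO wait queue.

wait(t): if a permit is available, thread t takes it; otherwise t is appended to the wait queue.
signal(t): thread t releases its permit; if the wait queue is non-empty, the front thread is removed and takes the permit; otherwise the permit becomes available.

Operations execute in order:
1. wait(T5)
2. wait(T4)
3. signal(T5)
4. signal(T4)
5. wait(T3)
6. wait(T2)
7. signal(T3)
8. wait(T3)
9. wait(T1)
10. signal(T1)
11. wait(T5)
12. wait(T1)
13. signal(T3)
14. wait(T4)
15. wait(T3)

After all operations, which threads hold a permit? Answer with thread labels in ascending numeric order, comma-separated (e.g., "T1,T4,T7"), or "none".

Step 1: wait(T5) -> count=2 queue=[] holders={T5}
Step 2: wait(T4) -> count=1 queue=[] holders={T4,T5}
Step 3: signal(T5) -> count=2 queue=[] holders={T4}
Step 4: signal(T4) -> count=3 queue=[] holders={none}
Step 5: wait(T3) -> count=2 queue=[] holders={T3}
Step 6: wait(T2) -> count=1 queue=[] holders={T2,T3}
Step 7: signal(T3) -> count=2 queue=[] holders={T2}
Step 8: wait(T3) -> count=1 queue=[] holders={T2,T3}
Step 9: wait(T1) -> count=0 queue=[] holders={T1,T2,T3}
Step 10: signal(T1) -> count=1 queue=[] holders={T2,T3}
Step 11: wait(T5) -> count=0 queue=[] holders={T2,T3,T5}
Step 12: wait(T1) -> count=0 queue=[T1] holders={T2,T3,T5}
Step 13: signal(T3) -> count=0 queue=[] holders={T1,T2,T5}
Step 14: wait(T4) -> count=0 queue=[T4] holders={T1,T2,T5}
Step 15: wait(T3) -> count=0 queue=[T4,T3] holders={T1,T2,T5}
Final holders: T1,T2,T5

Answer: T1,T2,T5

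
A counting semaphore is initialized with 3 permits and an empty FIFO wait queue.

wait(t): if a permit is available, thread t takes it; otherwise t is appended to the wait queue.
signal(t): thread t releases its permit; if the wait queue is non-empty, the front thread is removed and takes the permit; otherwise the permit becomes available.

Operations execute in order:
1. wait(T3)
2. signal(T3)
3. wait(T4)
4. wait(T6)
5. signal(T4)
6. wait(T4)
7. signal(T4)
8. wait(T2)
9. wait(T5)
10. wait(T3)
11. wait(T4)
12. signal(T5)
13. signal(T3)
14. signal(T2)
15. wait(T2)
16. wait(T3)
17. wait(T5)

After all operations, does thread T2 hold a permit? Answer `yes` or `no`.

Answer: yes

Derivation:
Step 1: wait(T3) -> count=2 queue=[] holders={T3}
Step 2: signal(T3) -> count=3 queue=[] holders={none}
Step 3: wait(T4) -> count=2 queue=[] holders={T4}
Step 4: wait(T6) -> count=1 queue=[] holders={T4,T6}
Step 5: signal(T4) -> count=2 queue=[] holders={T6}
Step 6: wait(T4) -> count=1 queue=[] holders={T4,T6}
Step 7: signal(T4) -> count=2 queue=[] holders={T6}
Step 8: wait(T2) -> count=1 queue=[] holders={T2,T6}
Step 9: wait(T5) -> count=0 queue=[] holders={T2,T5,T6}
Step 10: wait(T3) -> count=0 queue=[T3] holders={T2,T5,T6}
Step 11: wait(T4) -> count=0 queue=[T3,T4] holders={T2,T5,T6}
Step 12: signal(T5) -> count=0 queue=[T4] holders={T2,T3,T6}
Step 13: signal(T3) -> count=0 queue=[] holders={T2,T4,T6}
Step 14: signal(T2) -> count=1 queue=[] holders={T4,T6}
Step 15: wait(T2) -> count=0 queue=[] holders={T2,T4,T6}
Step 16: wait(T3) -> count=0 queue=[T3] holders={T2,T4,T6}
Step 17: wait(T5) -> count=0 queue=[T3,T5] holders={T2,T4,T6}
Final holders: {T2,T4,T6} -> T2 in holders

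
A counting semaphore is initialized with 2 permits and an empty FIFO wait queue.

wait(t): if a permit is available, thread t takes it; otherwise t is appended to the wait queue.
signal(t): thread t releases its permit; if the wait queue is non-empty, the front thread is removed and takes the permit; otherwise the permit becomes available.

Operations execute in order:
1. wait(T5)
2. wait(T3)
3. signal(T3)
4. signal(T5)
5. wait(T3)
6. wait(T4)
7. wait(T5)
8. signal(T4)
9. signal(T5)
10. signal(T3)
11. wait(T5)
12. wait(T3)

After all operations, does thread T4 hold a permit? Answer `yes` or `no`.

Answer: no

Derivation:
Step 1: wait(T5) -> count=1 queue=[] holders={T5}
Step 2: wait(T3) -> count=0 queue=[] holders={T3,T5}
Step 3: signal(T3) -> count=1 queue=[] holders={T5}
Step 4: signal(T5) -> count=2 queue=[] holders={none}
Step 5: wait(T3) -> count=1 queue=[] holders={T3}
Step 6: wait(T4) -> count=0 queue=[] holders={T3,T4}
Step 7: wait(T5) -> count=0 queue=[T5] holders={T3,T4}
Step 8: signal(T4) -> count=0 queue=[] holders={T3,T5}
Step 9: signal(T5) -> count=1 queue=[] holders={T3}
Step 10: signal(T3) -> count=2 queue=[] holders={none}
Step 11: wait(T5) -> count=1 queue=[] holders={T5}
Step 12: wait(T3) -> count=0 queue=[] holders={T3,T5}
Final holders: {T3,T5} -> T4 not in holders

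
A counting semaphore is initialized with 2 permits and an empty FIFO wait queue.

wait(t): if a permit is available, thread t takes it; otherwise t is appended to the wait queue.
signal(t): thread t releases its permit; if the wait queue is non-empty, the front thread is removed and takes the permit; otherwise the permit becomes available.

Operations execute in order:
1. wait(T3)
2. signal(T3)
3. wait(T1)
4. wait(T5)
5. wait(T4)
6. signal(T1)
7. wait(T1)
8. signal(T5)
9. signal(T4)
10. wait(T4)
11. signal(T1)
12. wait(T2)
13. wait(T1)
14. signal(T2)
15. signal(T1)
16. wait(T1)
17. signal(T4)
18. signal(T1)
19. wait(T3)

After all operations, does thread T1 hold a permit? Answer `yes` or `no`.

Answer: no

Derivation:
Step 1: wait(T3) -> count=1 queue=[] holders={T3}
Step 2: signal(T3) -> count=2 queue=[] holders={none}
Step 3: wait(T1) -> count=1 queue=[] holders={T1}
Step 4: wait(T5) -> count=0 queue=[] holders={T1,T5}
Step 5: wait(T4) -> count=0 queue=[T4] holders={T1,T5}
Step 6: signal(T1) -> count=0 queue=[] holders={T4,T5}
Step 7: wait(T1) -> count=0 queue=[T1] holders={T4,T5}
Step 8: signal(T5) -> count=0 queue=[] holders={T1,T4}
Step 9: signal(T4) -> count=1 queue=[] holders={T1}
Step 10: wait(T4) -> count=0 queue=[] holders={T1,T4}
Step 11: signal(T1) -> count=1 queue=[] holders={T4}
Step 12: wait(T2) -> count=0 queue=[] holders={T2,T4}
Step 13: wait(T1) -> count=0 queue=[T1] holders={T2,T4}
Step 14: signal(T2) -> count=0 queue=[] holders={T1,T4}
Step 15: signal(T1) -> count=1 queue=[] holders={T4}
Step 16: wait(T1) -> count=0 queue=[] holders={T1,T4}
Step 17: signal(T4) -> count=1 queue=[] holders={T1}
Step 18: signal(T1) -> count=2 queue=[] holders={none}
Step 19: wait(T3) -> count=1 queue=[] holders={T3}
Final holders: {T3} -> T1 not in holders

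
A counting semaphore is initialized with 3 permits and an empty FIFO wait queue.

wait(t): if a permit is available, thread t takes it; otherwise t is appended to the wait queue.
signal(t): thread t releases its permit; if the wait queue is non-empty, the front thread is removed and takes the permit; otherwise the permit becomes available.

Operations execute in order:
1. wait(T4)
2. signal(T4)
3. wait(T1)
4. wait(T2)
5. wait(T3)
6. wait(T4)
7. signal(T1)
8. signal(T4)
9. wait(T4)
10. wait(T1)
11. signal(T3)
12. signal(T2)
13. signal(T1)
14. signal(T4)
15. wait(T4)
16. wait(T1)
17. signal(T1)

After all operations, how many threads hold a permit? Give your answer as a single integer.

Answer: 1

Derivation:
Step 1: wait(T4) -> count=2 queue=[] holders={T4}
Step 2: signal(T4) -> count=3 queue=[] holders={none}
Step 3: wait(T1) -> count=2 queue=[] holders={T1}
Step 4: wait(T2) -> count=1 queue=[] holders={T1,T2}
Step 5: wait(T3) -> count=0 queue=[] holders={T1,T2,T3}
Step 6: wait(T4) -> count=0 queue=[T4] holders={T1,T2,T3}
Step 7: signal(T1) -> count=0 queue=[] holders={T2,T3,T4}
Step 8: signal(T4) -> count=1 queue=[] holders={T2,T3}
Step 9: wait(T4) -> count=0 queue=[] holders={T2,T3,T4}
Step 10: wait(T1) -> count=0 queue=[T1] holders={T2,T3,T4}
Step 11: signal(T3) -> count=0 queue=[] holders={T1,T2,T4}
Step 12: signal(T2) -> count=1 queue=[] holders={T1,T4}
Step 13: signal(T1) -> count=2 queue=[] holders={T4}
Step 14: signal(T4) -> count=3 queue=[] holders={none}
Step 15: wait(T4) -> count=2 queue=[] holders={T4}
Step 16: wait(T1) -> count=1 queue=[] holders={T1,T4}
Step 17: signal(T1) -> count=2 queue=[] holders={T4}
Final holders: {T4} -> 1 thread(s)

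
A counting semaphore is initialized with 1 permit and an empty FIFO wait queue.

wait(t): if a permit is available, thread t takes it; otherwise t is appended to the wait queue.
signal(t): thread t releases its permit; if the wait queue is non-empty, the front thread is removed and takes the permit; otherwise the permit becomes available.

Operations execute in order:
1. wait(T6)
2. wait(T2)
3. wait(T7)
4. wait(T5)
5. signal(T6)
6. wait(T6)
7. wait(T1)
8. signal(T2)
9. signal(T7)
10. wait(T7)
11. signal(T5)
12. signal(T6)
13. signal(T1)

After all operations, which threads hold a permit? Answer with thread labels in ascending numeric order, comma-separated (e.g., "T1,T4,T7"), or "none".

Answer: T7

Derivation:
Step 1: wait(T6) -> count=0 queue=[] holders={T6}
Step 2: wait(T2) -> count=0 queue=[T2] holders={T6}
Step 3: wait(T7) -> count=0 queue=[T2,T7] holders={T6}
Step 4: wait(T5) -> count=0 queue=[T2,T7,T5] holders={T6}
Step 5: signal(T6) -> count=0 queue=[T7,T5] holders={T2}
Step 6: wait(T6) -> count=0 queue=[T7,T5,T6] holders={T2}
Step 7: wait(T1) -> count=0 queue=[T7,T5,T6,T1] holders={T2}
Step 8: signal(T2) -> count=0 queue=[T5,T6,T1] holders={T7}
Step 9: signal(T7) -> count=0 queue=[T6,T1] holders={T5}
Step 10: wait(T7) -> count=0 queue=[T6,T1,T7] holders={T5}
Step 11: signal(T5) -> count=0 queue=[T1,T7] holders={T6}
Step 12: signal(T6) -> count=0 queue=[T7] holders={T1}
Step 13: signal(T1) -> count=0 queue=[] holders={T7}
Final holders: T7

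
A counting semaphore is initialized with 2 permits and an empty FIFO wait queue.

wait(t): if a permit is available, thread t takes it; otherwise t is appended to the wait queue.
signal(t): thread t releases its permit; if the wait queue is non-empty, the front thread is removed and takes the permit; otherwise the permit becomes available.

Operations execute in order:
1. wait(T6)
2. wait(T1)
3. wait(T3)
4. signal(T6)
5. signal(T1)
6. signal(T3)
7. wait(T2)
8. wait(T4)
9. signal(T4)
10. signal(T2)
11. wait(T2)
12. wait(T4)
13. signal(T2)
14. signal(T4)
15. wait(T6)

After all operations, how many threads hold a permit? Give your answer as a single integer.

Step 1: wait(T6) -> count=1 queue=[] holders={T6}
Step 2: wait(T1) -> count=0 queue=[] holders={T1,T6}
Step 3: wait(T3) -> count=0 queue=[T3] holders={T1,T6}
Step 4: signal(T6) -> count=0 queue=[] holders={T1,T3}
Step 5: signal(T1) -> count=1 queue=[] holders={T3}
Step 6: signal(T3) -> count=2 queue=[] holders={none}
Step 7: wait(T2) -> count=1 queue=[] holders={T2}
Step 8: wait(T4) -> count=0 queue=[] holders={T2,T4}
Step 9: signal(T4) -> count=1 queue=[] holders={T2}
Step 10: signal(T2) -> count=2 queue=[] holders={none}
Step 11: wait(T2) -> count=1 queue=[] holders={T2}
Step 12: wait(T4) -> count=0 queue=[] holders={T2,T4}
Step 13: signal(T2) -> count=1 queue=[] holders={T4}
Step 14: signal(T4) -> count=2 queue=[] holders={none}
Step 15: wait(T6) -> count=1 queue=[] holders={T6}
Final holders: {T6} -> 1 thread(s)

Answer: 1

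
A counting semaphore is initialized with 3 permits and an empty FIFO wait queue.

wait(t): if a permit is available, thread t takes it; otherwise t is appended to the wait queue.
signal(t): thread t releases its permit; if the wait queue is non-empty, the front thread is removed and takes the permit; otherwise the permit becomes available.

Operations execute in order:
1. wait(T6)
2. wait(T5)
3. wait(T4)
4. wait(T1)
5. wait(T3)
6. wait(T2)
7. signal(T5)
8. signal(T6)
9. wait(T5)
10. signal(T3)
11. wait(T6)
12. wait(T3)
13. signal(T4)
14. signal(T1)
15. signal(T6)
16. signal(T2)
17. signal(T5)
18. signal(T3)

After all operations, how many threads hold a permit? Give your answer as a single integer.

Answer: 0

Derivation:
Step 1: wait(T6) -> count=2 queue=[] holders={T6}
Step 2: wait(T5) -> count=1 queue=[] holders={T5,T6}
Step 3: wait(T4) -> count=0 queue=[] holders={T4,T5,T6}
Step 4: wait(T1) -> count=0 queue=[T1] holders={T4,T5,T6}
Step 5: wait(T3) -> count=0 queue=[T1,T3] holders={T4,T5,T6}
Step 6: wait(T2) -> count=0 queue=[T1,T3,T2] holders={T4,T5,T6}
Step 7: signal(T5) -> count=0 queue=[T3,T2] holders={T1,T4,T6}
Step 8: signal(T6) -> count=0 queue=[T2] holders={T1,T3,T4}
Step 9: wait(T5) -> count=0 queue=[T2,T5] holders={T1,T3,T4}
Step 10: signal(T3) -> count=0 queue=[T5] holders={T1,T2,T4}
Step 11: wait(T6) -> count=0 queue=[T5,T6] holders={T1,T2,T4}
Step 12: wait(T3) -> count=0 queue=[T5,T6,T3] holders={T1,T2,T4}
Step 13: signal(T4) -> count=0 queue=[T6,T3] holders={T1,T2,T5}
Step 14: signal(T1) -> count=0 queue=[T3] holders={T2,T5,T6}
Step 15: signal(T6) -> count=0 queue=[] holders={T2,T3,T5}
Step 16: signal(T2) -> count=1 queue=[] holders={T3,T5}
Step 17: signal(T5) -> count=2 queue=[] holders={T3}
Step 18: signal(T3) -> count=3 queue=[] holders={none}
Final holders: {none} -> 0 thread(s)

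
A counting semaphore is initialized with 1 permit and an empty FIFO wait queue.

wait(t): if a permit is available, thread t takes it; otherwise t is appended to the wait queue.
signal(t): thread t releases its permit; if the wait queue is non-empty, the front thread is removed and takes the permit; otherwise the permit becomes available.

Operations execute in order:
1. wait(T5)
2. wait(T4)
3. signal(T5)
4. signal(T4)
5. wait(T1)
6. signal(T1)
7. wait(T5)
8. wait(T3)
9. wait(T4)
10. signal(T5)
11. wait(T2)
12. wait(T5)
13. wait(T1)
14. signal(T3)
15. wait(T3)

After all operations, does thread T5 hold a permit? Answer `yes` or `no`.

Answer: no

Derivation:
Step 1: wait(T5) -> count=0 queue=[] holders={T5}
Step 2: wait(T4) -> count=0 queue=[T4] holders={T5}
Step 3: signal(T5) -> count=0 queue=[] holders={T4}
Step 4: signal(T4) -> count=1 queue=[] holders={none}
Step 5: wait(T1) -> count=0 queue=[] holders={T1}
Step 6: signal(T1) -> count=1 queue=[] holders={none}
Step 7: wait(T5) -> count=0 queue=[] holders={T5}
Step 8: wait(T3) -> count=0 queue=[T3] holders={T5}
Step 9: wait(T4) -> count=0 queue=[T3,T4] holders={T5}
Step 10: signal(T5) -> count=0 queue=[T4] holders={T3}
Step 11: wait(T2) -> count=0 queue=[T4,T2] holders={T3}
Step 12: wait(T5) -> count=0 queue=[T4,T2,T5] holders={T3}
Step 13: wait(T1) -> count=0 queue=[T4,T2,T5,T1] holders={T3}
Step 14: signal(T3) -> count=0 queue=[T2,T5,T1] holders={T4}
Step 15: wait(T3) -> count=0 queue=[T2,T5,T1,T3] holders={T4}
Final holders: {T4} -> T5 not in holders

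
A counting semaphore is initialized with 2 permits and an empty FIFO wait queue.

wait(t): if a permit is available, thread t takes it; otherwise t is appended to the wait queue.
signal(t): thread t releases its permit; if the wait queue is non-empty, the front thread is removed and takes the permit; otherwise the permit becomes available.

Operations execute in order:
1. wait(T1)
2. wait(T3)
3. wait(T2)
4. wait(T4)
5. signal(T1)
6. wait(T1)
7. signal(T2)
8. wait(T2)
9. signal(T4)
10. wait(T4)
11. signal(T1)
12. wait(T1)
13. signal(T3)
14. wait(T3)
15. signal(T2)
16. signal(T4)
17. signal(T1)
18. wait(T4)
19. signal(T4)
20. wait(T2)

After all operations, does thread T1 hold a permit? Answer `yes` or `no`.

Answer: no

Derivation:
Step 1: wait(T1) -> count=1 queue=[] holders={T1}
Step 2: wait(T3) -> count=0 queue=[] holders={T1,T3}
Step 3: wait(T2) -> count=0 queue=[T2] holders={T1,T3}
Step 4: wait(T4) -> count=0 queue=[T2,T4] holders={T1,T3}
Step 5: signal(T1) -> count=0 queue=[T4] holders={T2,T3}
Step 6: wait(T1) -> count=0 queue=[T4,T1] holders={T2,T3}
Step 7: signal(T2) -> count=0 queue=[T1] holders={T3,T4}
Step 8: wait(T2) -> count=0 queue=[T1,T2] holders={T3,T4}
Step 9: signal(T4) -> count=0 queue=[T2] holders={T1,T3}
Step 10: wait(T4) -> count=0 queue=[T2,T4] holders={T1,T3}
Step 11: signal(T1) -> count=0 queue=[T4] holders={T2,T3}
Step 12: wait(T1) -> count=0 queue=[T4,T1] holders={T2,T3}
Step 13: signal(T3) -> count=0 queue=[T1] holders={T2,T4}
Step 14: wait(T3) -> count=0 queue=[T1,T3] holders={T2,T4}
Step 15: signal(T2) -> count=0 queue=[T3] holders={T1,T4}
Step 16: signal(T4) -> count=0 queue=[] holders={T1,T3}
Step 17: signal(T1) -> count=1 queue=[] holders={T3}
Step 18: wait(T4) -> count=0 queue=[] holders={T3,T4}
Step 19: signal(T4) -> count=1 queue=[] holders={T3}
Step 20: wait(T2) -> count=0 queue=[] holders={T2,T3}
Final holders: {T2,T3} -> T1 not in holders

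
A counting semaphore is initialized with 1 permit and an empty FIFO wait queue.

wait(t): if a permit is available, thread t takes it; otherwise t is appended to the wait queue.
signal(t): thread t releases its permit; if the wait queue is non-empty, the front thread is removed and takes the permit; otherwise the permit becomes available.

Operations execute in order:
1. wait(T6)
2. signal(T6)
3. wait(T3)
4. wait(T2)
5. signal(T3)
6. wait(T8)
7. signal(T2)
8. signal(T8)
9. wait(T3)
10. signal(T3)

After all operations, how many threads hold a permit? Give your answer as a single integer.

Answer: 0

Derivation:
Step 1: wait(T6) -> count=0 queue=[] holders={T6}
Step 2: signal(T6) -> count=1 queue=[] holders={none}
Step 3: wait(T3) -> count=0 queue=[] holders={T3}
Step 4: wait(T2) -> count=0 queue=[T2] holders={T3}
Step 5: signal(T3) -> count=0 queue=[] holders={T2}
Step 6: wait(T8) -> count=0 queue=[T8] holders={T2}
Step 7: signal(T2) -> count=0 queue=[] holders={T8}
Step 8: signal(T8) -> count=1 queue=[] holders={none}
Step 9: wait(T3) -> count=0 queue=[] holders={T3}
Step 10: signal(T3) -> count=1 queue=[] holders={none}
Final holders: {none} -> 0 thread(s)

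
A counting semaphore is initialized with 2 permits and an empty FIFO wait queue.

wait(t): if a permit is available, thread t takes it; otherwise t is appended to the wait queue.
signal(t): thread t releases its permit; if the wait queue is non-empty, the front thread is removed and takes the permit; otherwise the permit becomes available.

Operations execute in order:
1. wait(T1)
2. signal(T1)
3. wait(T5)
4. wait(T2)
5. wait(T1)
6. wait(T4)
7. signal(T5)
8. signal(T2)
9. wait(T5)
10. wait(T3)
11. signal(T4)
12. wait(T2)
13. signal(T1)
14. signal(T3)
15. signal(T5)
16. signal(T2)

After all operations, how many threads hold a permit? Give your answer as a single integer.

Answer: 0

Derivation:
Step 1: wait(T1) -> count=1 queue=[] holders={T1}
Step 2: signal(T1) -> count=2 queue=[] holders={none}
Step 3: wait(T5) -> count=1 queue=[] holders={T5}
Step 4: wait(T2) -> count=0 queue=[] holders={T2,T5}
Step 5: wait(T1) -> count=0 queue=[T1] holders={T2,T5}
Step 6: wait(T4) -> count=0 queue=[T1,T4] holders={T2,T5}
Step 7: signal(T5) -> count=0 queue=[T4] holders={T1,T2}
Step 8: signal(T2) -> count=0 queue=[] holders={T1,T4}
Step 9: wait(T5) -> count=0 queue=[T5] holders={T1,T4}
Step 10: wait(T3) -> count=0 queue=[T5,T3] holders={T1,T4}
Step 11: signal(T4) -> count=0 queue=[T3] holders={T1,T5}
Step 12: wait(T2) -> count=0 queue=[T3,T2] holders={T1,T5}
Step 13: signal(T1) -> count=0 queue=[T2] holders={T3,T5}
Step 14: signal(T3) -> count=0 queue=[] holders={T2,T5}
Step 15: signal(T5) -> count=1 queue=[] holders={T2}
Step 16: signal(T2) -> count=2 queue=[] holders={none}
Final holders: {none} -> 0 thread(s)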